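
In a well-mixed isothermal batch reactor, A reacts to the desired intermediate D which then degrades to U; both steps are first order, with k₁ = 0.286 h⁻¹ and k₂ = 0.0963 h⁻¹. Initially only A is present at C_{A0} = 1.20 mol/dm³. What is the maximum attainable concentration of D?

Evaluating C_D at t_opt = ln(k₂/k₁)/(k₂−k₁) gives C_{D,max}/C_{A0} = (k₁/k₂)^[k₂/(k₂−k₁)].
= (0.286/0.0963)^(0.0963/(0.0963−0.286)) = (2.970)^(-0.5076) = 0.5755.
C_{D,max} = 0.5755×1.20 = 0.691 mol/dm³.

0.691 mol/dm³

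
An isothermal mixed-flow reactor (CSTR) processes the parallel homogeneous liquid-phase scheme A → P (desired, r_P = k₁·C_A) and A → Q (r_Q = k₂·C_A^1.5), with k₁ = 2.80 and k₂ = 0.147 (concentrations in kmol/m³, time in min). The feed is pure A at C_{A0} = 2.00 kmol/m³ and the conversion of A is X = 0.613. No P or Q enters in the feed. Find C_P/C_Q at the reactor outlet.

21.7

Exit C_A = C_{A0}(1−X) = 2.00×0.387 = 0.7740 kmol/m³.
A CSTR operates uniformly at the exit composition, giving r_P = 2.167 and r_Q = 0.1001 (each k·C_A^n at C_A = 0.7740).
Overall selectivity = C_P/C_Q = r_Pτ/(r_Qτ) = r_P/r_Q = 21.7.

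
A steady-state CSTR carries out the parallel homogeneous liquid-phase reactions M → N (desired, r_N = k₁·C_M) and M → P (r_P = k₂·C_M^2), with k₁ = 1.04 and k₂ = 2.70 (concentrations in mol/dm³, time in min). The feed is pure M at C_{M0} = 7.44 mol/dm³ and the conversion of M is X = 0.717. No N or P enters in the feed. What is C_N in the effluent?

0.825 mol/dm³

Exit C_M = C_{M0}(1−X) = 7.44×0.283 = 2.106 mol/dm³.
A CSTR operates uniformly at the exit composition, giving r_N = 2.190 and r_P = 11.97 (each k·C_M^n at C_M = 2.106).
Fraction of consumed M going to N: r_N/(r_N+r_P) = 0.1546.
C_N = 0.1546·C_{M0}·X = 0.1546×7.44×0.717 = 0.825 mol/dm³.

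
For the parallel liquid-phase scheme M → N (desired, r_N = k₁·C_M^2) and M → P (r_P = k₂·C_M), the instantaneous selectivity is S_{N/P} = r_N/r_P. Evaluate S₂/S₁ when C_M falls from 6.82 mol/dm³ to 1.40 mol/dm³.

S_{N/P} = (k₁/k₂)·C_M, so S₂/S₁ = (C_{M,2}/C_{M,1}).
= 1.40/6.82 = 0.205.
Selectivity toward N falls as C_M falls — high-concentration operation is favoured.

0.205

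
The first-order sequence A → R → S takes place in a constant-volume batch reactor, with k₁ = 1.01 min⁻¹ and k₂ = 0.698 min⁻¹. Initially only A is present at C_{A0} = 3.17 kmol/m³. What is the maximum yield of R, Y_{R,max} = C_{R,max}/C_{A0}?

0.438

Evaluating C_R at t_opt = ln(k₂/k₁)/(k₂−k₁) gives C_{R,max}/C_{A0} = (k₁/k₂)^[k₂/(k₂−k₁)].
= (1.01/0.698)^(0.698/(0.698−1.01)) = (1.447)^(-2.237) = 0.4375.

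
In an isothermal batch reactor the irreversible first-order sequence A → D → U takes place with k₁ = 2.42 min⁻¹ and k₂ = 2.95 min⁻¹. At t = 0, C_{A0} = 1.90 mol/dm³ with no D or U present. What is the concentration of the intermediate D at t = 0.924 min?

0.359 mol/dm³

For first-order series with pure A initially, C_D(t) = k₁C_{A0}/(k₂−k₁)·(e^(−k₁t) − e^(−k₂t)).
e^(−k₁t) = e^(−2.42×0.924) = e^(−2.236) = 0.1069; e^(−k₂t) = e^(−2.726) = 0.06549.
C_D = 2.42×1.90/(2.95−2.42) × (0.1069−0.06549) = 8.675×0.04138 = 0.3590 mol/dm³.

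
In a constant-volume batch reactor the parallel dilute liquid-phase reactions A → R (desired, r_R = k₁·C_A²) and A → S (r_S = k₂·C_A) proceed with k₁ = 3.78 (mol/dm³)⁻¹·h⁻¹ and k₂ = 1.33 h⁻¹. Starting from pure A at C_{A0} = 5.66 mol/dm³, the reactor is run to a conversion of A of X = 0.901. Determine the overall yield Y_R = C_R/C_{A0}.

C_A = C_{A0}(1−X) = 0.5603 mol/dm³.
Along a PFR/batch, dC_S/dC_A = −r_S/(r_R+r_S) = −k₂/(k₂+k₁·C_A).
Integrating from C_{A0} to C_A: C_S = (1.33/3.78)·ln[(1.33+3.78·5.66)/(1.33+3.78·0.560)] = 0.3519·ln(22.72/3.448) = 0.6635 mol/dm³.
Then C_R = (C_{A0}−C_A) − C_S = 5.100 − 0.6635 = 4.436 mol/dm³.
Y_R = C_R/C_{A0} = 4.436/5.66 = 0.784.

0.784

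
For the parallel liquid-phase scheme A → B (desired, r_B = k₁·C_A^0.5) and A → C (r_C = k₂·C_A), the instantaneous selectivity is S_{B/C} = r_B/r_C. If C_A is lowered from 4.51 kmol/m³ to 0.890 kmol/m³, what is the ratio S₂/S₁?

2.25

S_{B/C} = (k₁/k₂)·C_A^-0.5, so S₂/S₁ = (C_{A,2}/C_{A,1})^-0.5.
= (0.890/4.51)^(-0.5) = (0.1973)^(-0.5) = 2.25.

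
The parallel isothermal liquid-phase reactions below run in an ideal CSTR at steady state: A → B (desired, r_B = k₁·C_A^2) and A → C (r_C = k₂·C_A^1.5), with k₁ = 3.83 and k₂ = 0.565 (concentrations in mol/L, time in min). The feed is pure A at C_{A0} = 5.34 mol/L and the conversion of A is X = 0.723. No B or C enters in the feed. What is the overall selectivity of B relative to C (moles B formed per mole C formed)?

Exit C_A = C_{A0}(1−X) = 5.34×0.277 = 1.479 mol/L.
Rates in a CSTR are evaluated at the outlet concentration: r_B = 3.83×1.479^2 = 8.380, r_C = 0.565×1.479^1.5 = 1.016.
Overall selectivity = C_B/C_C = r_Bτ/(r_Cτ) = r_B/r_C = 8.24.

8.24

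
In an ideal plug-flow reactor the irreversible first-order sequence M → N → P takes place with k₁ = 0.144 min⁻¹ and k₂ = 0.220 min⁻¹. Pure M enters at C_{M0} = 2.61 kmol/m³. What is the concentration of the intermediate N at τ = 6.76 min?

0.751 kmol/m³

For first-order series with pure M initially, C_N(τ) = k₁C_{M0}/(k₂−k₁)·(e^(−k₁τ) − e^(−k₂τ)).
e^(−k₁τ) = e^(−0.144×6.76) = e^(−0.9734) = 0.3778; e^(−k₂τ) = e^(−1.487) = 0.2260.
C_N = 0.144×2.61/(0.220−0.144) × (0.3778−0.2260) = 4.945×0.1518 = 0.7506 kmol/m³.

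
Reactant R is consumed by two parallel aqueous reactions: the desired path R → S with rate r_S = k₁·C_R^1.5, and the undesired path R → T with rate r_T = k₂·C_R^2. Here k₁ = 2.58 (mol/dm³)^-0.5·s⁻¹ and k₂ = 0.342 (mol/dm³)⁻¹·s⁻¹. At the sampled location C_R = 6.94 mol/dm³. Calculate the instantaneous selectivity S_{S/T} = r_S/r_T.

S_{S/T} = r_S/r_T = (k₁·C_R^1.5)/(k₂·C_R^2) = (k₁/k₂)·C_R^-0.5.
= (2.58×6.940^1.5) / (0.342×6.940^2) = 47.17/16.47 = 2.86.
The undesired path is higher order in R, so low C_R (CSTR or dilute feed) favours S.

2.86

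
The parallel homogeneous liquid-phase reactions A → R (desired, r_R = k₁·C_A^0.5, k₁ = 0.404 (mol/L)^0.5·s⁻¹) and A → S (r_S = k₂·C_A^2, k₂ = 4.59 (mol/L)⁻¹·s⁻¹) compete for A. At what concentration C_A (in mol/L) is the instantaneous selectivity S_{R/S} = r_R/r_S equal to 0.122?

0.804 mol/L

S_{R/S} = (k₁/k₂)·C_A^-1.5 ⇒ C_A = (S·k₂/k₁)^(1/(-1.5)).
= (0.122×4.59/0.404)^(-0.6667) = (1.386)^(-0.6667) = 0.804 mol/L.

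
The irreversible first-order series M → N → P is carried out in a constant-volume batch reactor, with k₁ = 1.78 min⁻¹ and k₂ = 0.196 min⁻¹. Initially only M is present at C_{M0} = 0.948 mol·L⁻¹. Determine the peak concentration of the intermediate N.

Evaluating C_N at t_opt = ln(k₂/k₁)/(k₂−k₁) gives C_{N,max}/C_{M0} = (k₁/k₂)^[k₂/(k₂−k₁)].
= (1.78/0.196)^(0.196/(0.196−1.78)) = (9.082)^(-0.1237) = 0.7611.
C_{N,max} = 0.7611×0.948 = 0.722 mol·L⁻¹.

0.722 mol·L⁻¹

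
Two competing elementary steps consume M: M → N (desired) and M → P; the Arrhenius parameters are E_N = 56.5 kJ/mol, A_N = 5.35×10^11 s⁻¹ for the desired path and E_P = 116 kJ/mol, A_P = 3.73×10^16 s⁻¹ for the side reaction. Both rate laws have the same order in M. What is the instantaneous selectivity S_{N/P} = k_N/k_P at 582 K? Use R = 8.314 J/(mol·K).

3.14

With equal orders, S_{N/P} = k_N/k_P = (A_N/A_P)·exp[(E_P−E_N)/(RT)].
(E_P−E_N)/(RT) = (116−56.5)×10³/(8.314×582) = 59500/4839 = 12.30.
k_N/k_P = (5.35×10^11/3.73×10^16)·exp(12.30) = 1.434×10^-5 × 2.189×10^5 = 3.14.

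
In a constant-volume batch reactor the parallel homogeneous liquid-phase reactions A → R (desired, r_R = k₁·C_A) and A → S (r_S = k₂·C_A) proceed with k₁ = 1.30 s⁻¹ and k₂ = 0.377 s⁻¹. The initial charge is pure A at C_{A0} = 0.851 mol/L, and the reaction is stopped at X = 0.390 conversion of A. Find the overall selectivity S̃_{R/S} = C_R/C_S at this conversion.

3.45

C_A = C_{A0}(1−X) = 0.5191 mol/L.
Both paths are first order in A, so the instantaneous fraction to R is constant: dC_R/d(−C_A) = k₁/(k₁+k₂) = 0.7752.
C_R = 0.7752·(C_{A0}−C_A) = 0.7752×0.3319 = 0.257 mol/L.
C_S = (C_{A0}−C_A)−C_R = 0.07461 mol/L; S̃_{R/S} = 0.2573/0.07461 = 3.45.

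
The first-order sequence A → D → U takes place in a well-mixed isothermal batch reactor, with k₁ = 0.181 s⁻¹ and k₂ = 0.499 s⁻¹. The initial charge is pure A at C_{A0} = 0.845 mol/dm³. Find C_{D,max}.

At the optimum, C_{D,max}/C_{A0} = (k₁/k₂)^[k₂/(k₂−k₁)].
= (0.181/0.499)^(0.499/(0.499−0.181)) = (0.3627)^(1.569) = 0.2037.
C_{D,max} = 0.2037×0.845 = 0.172 mol/dm³.

0.172 mol/dm³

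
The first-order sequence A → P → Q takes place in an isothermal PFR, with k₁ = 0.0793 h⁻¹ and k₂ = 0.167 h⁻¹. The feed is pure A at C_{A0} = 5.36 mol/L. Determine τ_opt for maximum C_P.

For first-order series the maximum of C_P occurs at τ_opt = ln(k₂/k₁)/(k₂−k₁).
= ln(0.167/0.0793)/(0.167−0.0793) = ln(2.106)/0.08770 = 0.7448/0.08770 = 8.49 h.

8.49 h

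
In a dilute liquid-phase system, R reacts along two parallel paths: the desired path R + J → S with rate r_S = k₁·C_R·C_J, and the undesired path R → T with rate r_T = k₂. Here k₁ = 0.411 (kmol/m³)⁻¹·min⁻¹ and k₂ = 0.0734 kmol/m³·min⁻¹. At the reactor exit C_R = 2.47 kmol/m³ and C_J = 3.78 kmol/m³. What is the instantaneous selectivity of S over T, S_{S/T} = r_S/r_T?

S_{S/T} = r_S/r_T = (k₁·C_R·C_J)/(k₂) = (k₁/k₂)·C_R·C_J.
= (0.411×2.470×3.780) / (0.0734) = 3.837/0.07340 = 52.3.

52.3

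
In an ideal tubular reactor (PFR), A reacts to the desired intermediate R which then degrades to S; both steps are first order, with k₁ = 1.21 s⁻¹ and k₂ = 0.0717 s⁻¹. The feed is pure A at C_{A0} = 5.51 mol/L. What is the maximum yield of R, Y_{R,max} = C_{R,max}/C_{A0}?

At the optimum, C_{R,max}/C_{A0} = (k₁/k₂)^[k₂/(k₂−k₁)].
= (1.21/0.0717)^(0.0717/(0.0717−1.21)) = (16.88)^(-0.06299) = 0.8369.

0.837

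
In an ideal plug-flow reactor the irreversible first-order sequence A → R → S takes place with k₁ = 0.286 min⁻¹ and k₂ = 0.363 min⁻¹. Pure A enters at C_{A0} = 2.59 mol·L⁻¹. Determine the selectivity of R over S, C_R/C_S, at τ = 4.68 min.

For first-order series with pure A initially, C_R(τ) = k₁C_{A0}/(k₂−k₁)·(e^(−k₁τ) − e^(−k₂τ)).
e^(−k₁τ) = e^(−0.286×4.68) = e^(−1.338) = 0.2622; e^(−k₂τ) = e^(−1.699) = 0.1829.
C_R = 0.286×2.59/(0.363−0.286) × (0.2622−0.1829) = 9.620×0.07935 = 0.7633 mol·L⁻¹.
C_A = C_{A0}e^(−k₁τ) = 0.6792 mol·L⁻¹, so C_S = C_{A0}−C_A−C_R = 1.147 mol·L⁻¹; C_R/C_S = 0.665.

0.665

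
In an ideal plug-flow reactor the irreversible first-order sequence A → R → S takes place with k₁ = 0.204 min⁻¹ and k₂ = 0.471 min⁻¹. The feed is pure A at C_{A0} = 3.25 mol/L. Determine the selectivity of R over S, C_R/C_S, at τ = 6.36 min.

The intermediate concentration in a first-order A→B→C sequence is C_R = k₁C_{A0}(e^(−k₁τ) − e^(−k₂τ))/(k₂−k₁).
e^(−k₁τ) = e^(−0.204×6.36) = e^(−1.297) = 0.2732; e^(−k₂τ) = e^(−2.996) = 0.05001.
C_R = 0.204×3.25/(0.471−0.204) × (0.2732−0.05001) = 2.483×0.2232 = 0.5543 mol/L.
C_A = C_{A0}e^(−k₁τ) = 0.8880 mol/L, so C_S = C_{A0}−C_A−C_R = 1.808 mol/L; C_R/C_S = 0.307.

0.307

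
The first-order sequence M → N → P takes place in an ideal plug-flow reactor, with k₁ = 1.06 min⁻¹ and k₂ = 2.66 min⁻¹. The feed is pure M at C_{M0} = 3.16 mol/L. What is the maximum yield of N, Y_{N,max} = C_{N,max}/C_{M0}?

Evaluating C_N at τ_opt = ln(k₂/k₁)/(k₂−k₁) gives C_{N,max}/C_{M0} = (k₁/k₂)^[k₂/(k₂−k₁)].
= (1.06/2.66)^(2.66/(2.66−1.06)) = (0.3985)^(1.663) = 0.2166.

0.217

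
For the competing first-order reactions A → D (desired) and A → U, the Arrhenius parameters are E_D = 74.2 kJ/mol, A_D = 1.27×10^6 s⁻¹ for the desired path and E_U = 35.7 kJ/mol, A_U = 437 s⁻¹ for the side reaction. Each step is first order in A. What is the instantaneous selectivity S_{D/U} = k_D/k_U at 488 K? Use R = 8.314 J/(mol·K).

Since both paths have the same order in A, the concentration cancels and S_{D/U} = k_D/k_U = (A_D/A_U)·exp[(E_U−E_D)/(RT)].
(E_U−E_D)/(RT) = (35.7−74.2)×10³/(8.314×488) = -38500/4057 = -9.489.
k_D/k_U = (1.27×10^6/437)·exp(-9.489) = 2906 × 7.566×10^-5 = 0.220.

0.220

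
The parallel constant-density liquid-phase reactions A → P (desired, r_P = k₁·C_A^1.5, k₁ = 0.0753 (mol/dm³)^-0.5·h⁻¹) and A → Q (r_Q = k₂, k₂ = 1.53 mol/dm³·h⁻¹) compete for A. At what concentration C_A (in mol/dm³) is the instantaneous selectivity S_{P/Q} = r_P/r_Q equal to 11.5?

S_{P/Q} = (k₁/k₂)·C_A^1.5 ⇒ C_A = (S·k₂/k₁)^(1/1.5).
= (11.5×1.53/0.0753)^(0.6667) = (233.7)^(0.6667) = 37.9 mol/dm³.

37.9 mol/dm³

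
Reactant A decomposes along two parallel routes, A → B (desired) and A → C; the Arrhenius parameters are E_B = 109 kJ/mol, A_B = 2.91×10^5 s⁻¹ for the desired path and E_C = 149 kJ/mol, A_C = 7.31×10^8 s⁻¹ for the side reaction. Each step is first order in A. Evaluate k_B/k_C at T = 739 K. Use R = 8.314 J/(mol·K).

Since both paths have the same order in A, the concentration cancels and S_{B/C} = k_B/k_C = (A_B/A_C)·exp[(E_C−E_B)/(RT)].
(E_C−E_B)/(RT) = (149−109)×10³/(8.314×739) = 40000/6144 = 6.510.
k_B/k_C = (2.91×10^5/7.31×10^8)·exp(6.510) = 3.981×10^-4 × 672.1 = 0.268.
Since E_B < E_C, lowering the temperature improves selectivity toward B.

0.268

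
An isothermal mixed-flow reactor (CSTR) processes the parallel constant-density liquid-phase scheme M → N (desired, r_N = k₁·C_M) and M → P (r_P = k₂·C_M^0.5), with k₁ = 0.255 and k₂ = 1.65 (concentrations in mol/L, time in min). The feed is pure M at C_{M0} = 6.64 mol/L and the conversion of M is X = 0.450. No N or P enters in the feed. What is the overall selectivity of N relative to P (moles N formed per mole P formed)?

Exit C_M = C_{M0}(1−X) = 6.64×0.550 = 3.652 mol/L.
In a CSTR the entire volume is at exit conditions, so r_N = 0.255×3.652 = 0.9313 and r_P = 1.65×3.652^0.5 = 3.153.
Overall selectivity = C_N/C_P = r_Nτ/(r_Pτ) = r_N/r_P = 0.295.

0.295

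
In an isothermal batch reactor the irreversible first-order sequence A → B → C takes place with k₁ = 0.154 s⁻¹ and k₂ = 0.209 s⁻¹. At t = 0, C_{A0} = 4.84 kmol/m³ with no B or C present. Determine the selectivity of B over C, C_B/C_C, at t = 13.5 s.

0.265

Solving the coupled first-order balances gives C_B(t) = [k₁/(k₂−k₁)]·C_{A0}·(e^(−k₁t) − e^(−k₂t)).
e^(−k₁t) = e^(−0.154×13.5) = e^(−2.079) = 0.1251; e^(−k₂t) = e^(−2.821) = 0.05952.
C_B = 0.154×4.84/(0.209−0.154) × (0.1251−0.05952) = 13.55×0.06554 = 0.8882 kmol/m³.
C_A = C_{A0}e^(−k₁t) = 0.6053 kmol/m³, so C_C = C_{A0}−C_A−C_B = 3.347 kmol/m³; C_B/C_C = 0.265.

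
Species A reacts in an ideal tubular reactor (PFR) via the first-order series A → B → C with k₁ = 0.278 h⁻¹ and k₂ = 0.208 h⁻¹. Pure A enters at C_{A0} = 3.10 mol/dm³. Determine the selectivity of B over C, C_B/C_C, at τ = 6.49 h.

The intermediate concentration in a first-order A→B→C sequence is C_B = k₁C_{A0}(e^(−k₁τ) − e^(−k₂τ))/(k₂−k₁).
e^(−k₁τ) = e^(−0.278×6.49) = e^(−1.804) = 0.1646; e^(−k₂τ) = e^(−1.350) = 0.2593.
C_B = 0.278×3.10/(0.208−0.278) × (0.1646−0.2593) = (-12.31)×(-0.09466) = 1.165 mol/dm³.
C_A = C_{A0}e^(−k₁τ) = 0.5103 mol/dm³, so C_C = C_{A0}−C_A−C_B = 1.424 mol/dm³; C_B/C_C = 0.818.

0.818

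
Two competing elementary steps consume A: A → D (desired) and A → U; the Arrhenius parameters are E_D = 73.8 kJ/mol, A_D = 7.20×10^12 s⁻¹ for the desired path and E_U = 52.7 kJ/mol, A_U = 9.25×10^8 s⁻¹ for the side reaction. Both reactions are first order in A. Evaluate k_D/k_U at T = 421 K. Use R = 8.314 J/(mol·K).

18.8

With equal orders, S_{D/U} = k_D/k_U = (A_D/A_U)·exp[(E_U−E_D)/(RT)].
(E_U−E_D)/(RT) = (52.7−73.8)×10³/(8.314×421) = -21100/3500 = -6.028.
k_D/k_U = (7.20×10^12/9.25×10^8)·exp(-6.028) = 7784 × 0.002410 = 18.8.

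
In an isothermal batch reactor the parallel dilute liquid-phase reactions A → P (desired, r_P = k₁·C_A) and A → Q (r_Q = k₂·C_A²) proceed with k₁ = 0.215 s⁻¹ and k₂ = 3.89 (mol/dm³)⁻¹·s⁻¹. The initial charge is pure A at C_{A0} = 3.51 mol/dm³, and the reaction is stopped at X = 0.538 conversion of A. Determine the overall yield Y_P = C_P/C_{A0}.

C_A = C_{A0}(1−X) = 1.622 mol/dm³.
Along a PFR/batch, dC_P/dC_A = −r_P/(r_P+r_Q) = −k₁/(k₁+k₂·C_A).
Integrating from C_{A0} to C_A: C_P = (0.215/3.89)·ln[(0.215+3.89·3.51)/(0.215+3.89·1.62)] = 0.05527·ln(13.87/6.523) = 0.04169 mol/dm³.
Y_P = C_P/C_{A0} = 0.04169/3.51 = 0.0119.

0.0119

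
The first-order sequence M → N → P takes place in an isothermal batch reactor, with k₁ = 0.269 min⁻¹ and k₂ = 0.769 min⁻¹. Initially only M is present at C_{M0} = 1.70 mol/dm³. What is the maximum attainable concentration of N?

0.338 mol/dm³

At the optimum, C_{N,max}/C_{M0} = (k₁/k₂)^[k₂/(k₂−k₁)].
= (0.269/0.769)^(0.769/(0.769−0.269)) = (0.3498)^(1.538) = 0.1988.
C_{N,max} = 0.1988×1.70 = 0.338 mol/dm³.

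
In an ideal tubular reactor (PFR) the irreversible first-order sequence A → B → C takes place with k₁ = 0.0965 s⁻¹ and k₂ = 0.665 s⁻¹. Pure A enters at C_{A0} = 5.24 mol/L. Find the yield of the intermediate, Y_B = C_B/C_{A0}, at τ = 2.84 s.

The intermediate concentration in a first-order A→B→C sequence is C_B = k₁C_{A0}(e^(−k₁τ) − e^(−k₂τ))/(k₂−k₁).
e^(−k₁τ) = e^(−0.0965×2.84) = e^(−0.2741) = 0.7603; e^(−k₂τ) = e^(−1.889) = 0.1513.
C_B = 0.0965×5.24/(0.665−0.0965) × (0.7603−0.1513) = 0.8895×0.6090 = 0.5417 mol/L.
Y_B = C_B/C_{A0} = 0.5417/5.24 = 0.103.

0.103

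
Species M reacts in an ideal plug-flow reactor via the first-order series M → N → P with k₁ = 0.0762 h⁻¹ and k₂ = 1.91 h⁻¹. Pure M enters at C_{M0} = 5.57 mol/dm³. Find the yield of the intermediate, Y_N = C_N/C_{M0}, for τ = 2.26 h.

0.0344

Solving the coupled first-order balances gives C_N(τ) = [k₁/(k₂−k₁)]·C_{M0}·(e^(−k₁τ) − e^(−k₂τ)).
e^(−k₁τ) = e^(−0.0762×2.26) = e^(−0.1722) = 0.8418; e^(−k₂τ) = e^(−4.317) = 0.01335.
C_N = 0.0762×5.57/(1.91−0.0762) × (0.8418−0.01335) = 0.2315×0.8285 = 0.1917 mol/dm³.
Y_N = C_N/C_{M0} = 0.1917/5.57 = 0.0344.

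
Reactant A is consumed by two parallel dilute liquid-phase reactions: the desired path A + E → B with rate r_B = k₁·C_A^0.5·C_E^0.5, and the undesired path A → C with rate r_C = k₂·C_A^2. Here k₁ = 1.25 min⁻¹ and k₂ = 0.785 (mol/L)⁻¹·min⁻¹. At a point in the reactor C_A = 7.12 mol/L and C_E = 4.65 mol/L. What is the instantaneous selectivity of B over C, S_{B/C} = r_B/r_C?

S_{B/C} = r_B/r_C = (k₁·C_A^0.5·C_E^0.5)/(k₂·C_A^2) = (k₁/k₂)·C_A^-1.5·C_E^0.5.
= (1.25×7.120^0.5×4.650^0.5) / (0.785×7.120^2) = 7.192/39.80 = 0.181.
The undesired path is higher order in A, so low C_A (CSTR or dilute feed) favours B.

0.181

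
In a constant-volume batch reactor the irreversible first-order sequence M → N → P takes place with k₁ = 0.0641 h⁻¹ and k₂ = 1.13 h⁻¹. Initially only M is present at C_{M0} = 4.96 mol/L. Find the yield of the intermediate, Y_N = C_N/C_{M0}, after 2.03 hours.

0.0467

The intermediate concentration in a first-order A→B→C sequence is C_N = k₁C_{M0}(e^(−k₁t) − e^(−k₂t))/(k₂−k₁).
e^(−k₁t) = e^(−0.0641×2.03) = e^(−0.1301) = 0.8780; e^(−k₂t) = e^(−2.294) = 0.1009.
C_N = 0.0641×4.96/(1.13−0.0641) × (0.8780−0.1009) = 0.2983×0.7771 = 0.2318 mol/L.
Y_N = C_N/C_{M0} = 0.2318/4.96 = 0.0467.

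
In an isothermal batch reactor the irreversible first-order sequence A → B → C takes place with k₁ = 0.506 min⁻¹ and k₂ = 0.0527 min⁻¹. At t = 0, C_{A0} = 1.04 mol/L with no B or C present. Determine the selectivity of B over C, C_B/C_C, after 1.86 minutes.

For first-order series with pure A initially, C_B(t) = k₁C_{A0}/(k₂−k₁)·(e^(−k₁t) − e^(−k₂t)).
e^(−k₁t) = e^(−0.506×1.86) = e^(−0.9412) = 0.3902; e^(−k₂t) = e^(−0.09802) = 0.9066.
C_B = 0.506×1.04/(0.0527−0.506) × (0.3902−0.9066) = (-1.161)×(-0.5165) = 0.5996 mol/L.
C_A = C_{A0}e^(−k₁t) = 0.4058 mol/L, so C_C = C_{A0}−C_A−C_B = 0.03466 mol/L; C_B/C_C = 17.3.

17.3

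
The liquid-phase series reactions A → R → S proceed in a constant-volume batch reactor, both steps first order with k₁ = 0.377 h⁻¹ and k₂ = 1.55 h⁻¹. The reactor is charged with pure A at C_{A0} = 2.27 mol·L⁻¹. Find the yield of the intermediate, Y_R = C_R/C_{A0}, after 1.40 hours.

0.153

For first-order series with pure A initially, C_R(t) = k₁C_{A0}/(k₂−k₁)·(e^(−k₁t) − e^(−k₂t)).
e^(−k₁t) = e^(−0.377×1.40) = e^(−0.5278) = 0.5899; e^(−k₂t) = e^(−2.170) = 0.1142.
C_R = 0.377×2.27/(1.55−0.377) × (0.5899−0.1142) = 0.7296×0.4757 = 0.3471 mol·L⁻¹.
Y_R = C_R/C_{A0} = 0.3471/2.27 = 0.153.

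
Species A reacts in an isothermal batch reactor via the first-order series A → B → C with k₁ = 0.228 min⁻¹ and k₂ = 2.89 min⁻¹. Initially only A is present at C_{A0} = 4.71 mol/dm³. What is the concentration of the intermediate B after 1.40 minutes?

For first-order series with pure A initially, C_B(t) = k₁C_{A0}/(k₂−k₁)·(e^(−k₁t) − e^(−k₂t)).
e^(−k₁t) = e^(−0.228×1.40) = e^(−0.3192) = 0.7267; e^(−k₂t) = e^(−4.046) = 0.01749.
C_B = 0.228×4.71/(2.89−0.228) × (0.7267−0.01749) = 0.4034×0.7092 = 0.2861 mol/dm³.

0.286 mol/dm³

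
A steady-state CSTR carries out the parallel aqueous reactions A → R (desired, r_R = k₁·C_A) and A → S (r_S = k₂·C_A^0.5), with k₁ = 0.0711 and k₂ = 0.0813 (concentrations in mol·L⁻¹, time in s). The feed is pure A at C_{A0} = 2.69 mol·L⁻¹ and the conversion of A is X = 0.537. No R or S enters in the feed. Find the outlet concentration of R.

0.713 mol·L⁻¹

Exit C_A = C_{A0}(1−X) = 2.69×0.463 = 1.245 mol·L⁻¹.
A CSTR operates uniformly at the exit composition, giving r_R = 0.08855 and r_S = 0.09073 (each k·C_A^n at C_A = 1.245).
Fraction of consumed A going to R: r_R/(r_R+r_S) = 0.4939.
C_R = 0.4939·C_{A0}·X = 0.4939×2.69×0.537 = 0.713 mol·L⁻¹.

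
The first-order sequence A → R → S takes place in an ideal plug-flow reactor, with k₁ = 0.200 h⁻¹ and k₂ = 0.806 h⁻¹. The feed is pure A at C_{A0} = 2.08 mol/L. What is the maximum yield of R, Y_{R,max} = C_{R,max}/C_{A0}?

0.157

Evaluating C_R at τ_opt = ln(k₂/k₁)/(k₂−k₁) gives C_{R,max}/C_{A0} = (k₁/k₂)^[k₂/(k₂−k₁)].
= (0.200/0.806)^(0.806/(0.806−0.200)) = (0.2481)^(1.330) = 0.1566.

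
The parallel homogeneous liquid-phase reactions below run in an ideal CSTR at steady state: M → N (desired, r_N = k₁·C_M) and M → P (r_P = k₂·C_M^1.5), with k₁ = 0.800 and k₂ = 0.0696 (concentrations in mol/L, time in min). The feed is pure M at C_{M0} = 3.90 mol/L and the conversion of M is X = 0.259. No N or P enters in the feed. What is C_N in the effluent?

Exit C_M = C_{M0}(1−X) = 3.90×0.741 = 2.890 mol/L.
A CSTR operates uniformly at the exit composition, giving r_N = 2.312 and r_P = 0.3419 (each k·C_M^n at C_M = 2.890).
Fraction of consumed M going to N: r_N/(r_N+r_P) = 0.8712.
C_N = 0.8712·C_{M0}·X = 0.8712×3.90×0.259 = 0.880 mol/L.

0.880 mol/L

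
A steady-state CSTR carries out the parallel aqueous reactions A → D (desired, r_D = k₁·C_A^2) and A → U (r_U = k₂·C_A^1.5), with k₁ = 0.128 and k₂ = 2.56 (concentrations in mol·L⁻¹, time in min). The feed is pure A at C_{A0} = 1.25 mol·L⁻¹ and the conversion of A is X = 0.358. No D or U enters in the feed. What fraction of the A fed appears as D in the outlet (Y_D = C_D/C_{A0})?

0.0153

Exit C_A = C_{A0}(1−X) = 1.25×0.642 = 0.8025 mol·L⁻¹.
In a CSTR the entire volume is at exit conditions, so r_D = 0.128×0.8025^2 = 0.08243 and r_U = 2.56×0.8025^1.5 = 1.840.
Fraction of consumed A going to D: r_D/(r_D+r_U) = 0.04287.
C_D = 0.04287·C_{A0}·X = 0.04287×1.25×0.358 = 0.0192 mol·L⁻¹; Y_D = C_D/C_{A0} = 0.0153.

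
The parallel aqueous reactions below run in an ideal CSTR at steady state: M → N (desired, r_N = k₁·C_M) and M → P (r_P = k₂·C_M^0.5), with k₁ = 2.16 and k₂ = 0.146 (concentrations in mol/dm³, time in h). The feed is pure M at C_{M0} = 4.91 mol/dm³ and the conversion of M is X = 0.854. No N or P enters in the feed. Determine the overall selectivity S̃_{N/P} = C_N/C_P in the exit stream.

Exit C_M = C_{M0}(1−X) = 4.91×0.146 = 0.7169 mol/dm³.
In a CSTR the entire volume is at exit conditions, so r_N = 2.16×0.7169 = 1.548 and r_P = 0.146×0.7169^0.5 = 0.1236.
Overall selectivity = C_N/C_P = r_Nτ/(r_Pτ) = r_N/r_P = 12.5.

12.5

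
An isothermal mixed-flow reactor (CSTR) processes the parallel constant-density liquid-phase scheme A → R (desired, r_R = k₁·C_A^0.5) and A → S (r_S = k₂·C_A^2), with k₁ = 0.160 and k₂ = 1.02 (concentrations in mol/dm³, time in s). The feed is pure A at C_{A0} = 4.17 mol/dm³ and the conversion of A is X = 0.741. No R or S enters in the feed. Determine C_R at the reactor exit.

Exit C_A = C_{A0}(1−X) = 4.17×0.259 = 1.080 mol/dm³.
Rates in a CSTR are evaluated at the outlet concentration: r_R = 0.160×1.080^0.5 = 0.1663, r_S = 1.02×1.080^2 = 1.190.
Fraction of consumed A going to R: r_R/(r_R+r_S) = 0.1226.
C_R = 0.1226·C_{A0}·X = 0.1226×4.17×0.741 = 0.379 mol/dm³.

0.379 mol/dm³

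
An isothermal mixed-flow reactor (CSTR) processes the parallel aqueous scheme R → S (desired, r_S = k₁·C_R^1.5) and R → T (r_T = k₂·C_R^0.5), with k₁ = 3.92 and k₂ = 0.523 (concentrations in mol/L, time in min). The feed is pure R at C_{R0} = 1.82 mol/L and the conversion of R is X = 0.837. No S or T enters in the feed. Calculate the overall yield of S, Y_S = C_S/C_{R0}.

0.577

Exit C_R = C_{R0}(1−X) = 1.82×0.163 = 0.2967 mol/L.
Rates in a CSTR are evaluated at the outlet concentration: r_S = 3.92×0.2967^1.5 = 0.6334, r_T = 0.523×0.2967^0.5 = 0.2849.
Fraction of consumed R going to S: r_S/(r_S+r_T) = 0.6898.
C_S = 0.6898·C_{R0}·X = 0.6898×1.82×0.837 = 1.05 mol/L; Y_S = C_S/C_{R0} = 0.577.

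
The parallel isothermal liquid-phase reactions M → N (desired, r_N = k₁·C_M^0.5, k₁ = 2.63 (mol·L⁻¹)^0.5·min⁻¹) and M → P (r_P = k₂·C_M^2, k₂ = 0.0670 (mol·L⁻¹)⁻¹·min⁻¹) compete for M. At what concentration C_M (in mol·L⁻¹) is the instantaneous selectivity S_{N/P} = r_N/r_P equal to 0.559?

S_{N/P} = (k₁/k₂)·C_M^-1.5 ⇒ C_M = (S·k₂/k₁)^(1/(-1.5)).
= (0.559×0.0670/2.63)^(-0.6667) = (0.01424)^(-0.6667) = 17.0 mol·L⁻¹.

17.0 mol·L⁻¹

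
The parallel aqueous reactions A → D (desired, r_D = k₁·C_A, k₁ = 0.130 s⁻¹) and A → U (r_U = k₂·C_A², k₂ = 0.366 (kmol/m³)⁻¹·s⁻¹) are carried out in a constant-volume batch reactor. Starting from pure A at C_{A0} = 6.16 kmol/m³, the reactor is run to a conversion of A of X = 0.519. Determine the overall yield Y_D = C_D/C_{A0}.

C_A = C_{A0}(1−X) = 2.963 kmol/m³.
Along a PFR/batch, dC_D/dC_A = −r_D/(r_D+r_U) = −k₁/(k₁+k₂·C_A).
Integrating from C_{A0} to C_A: C_D = (0.130/0.366)·ln[(0.130+0.366·6.16)/(0.130+0.366·2.96)] = 0.3552·ln(2.385/1.214) = 0.2397 kmol/m³.
Y_D = C_D/C_{A0} = 0.2397/6.16 = 0.0389.

0.0389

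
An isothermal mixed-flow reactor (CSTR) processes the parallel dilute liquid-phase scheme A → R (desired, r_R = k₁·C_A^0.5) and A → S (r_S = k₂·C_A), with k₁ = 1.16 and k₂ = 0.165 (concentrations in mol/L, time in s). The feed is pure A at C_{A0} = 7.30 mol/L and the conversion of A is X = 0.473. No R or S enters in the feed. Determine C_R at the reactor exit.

2.70 mol/L

Exit C_A = C_{A0}(1−X) = 7.30×0.527 = 3.847 mol/L.
A CSTR operates uniformly at the exit composition, giving r_R = 2.275 and r_S = 0.6348 (each k·C_A^n at C_A = 3.847).
Fraction of consumed A going to R: r_R/(r_R+r_S) = 0.7819.
C_R = 0.7819·C_{A0}·X = 0.7819×7.30×0.473 = 2.70 mol/L.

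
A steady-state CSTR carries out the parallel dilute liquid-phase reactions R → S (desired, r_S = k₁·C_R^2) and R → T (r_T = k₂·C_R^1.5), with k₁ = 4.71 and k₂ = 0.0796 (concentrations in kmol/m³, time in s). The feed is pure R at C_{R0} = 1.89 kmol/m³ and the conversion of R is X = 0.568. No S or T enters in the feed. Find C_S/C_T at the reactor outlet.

Exit C_R = C_{R0}(1−X) = 1.89×0.432 = 0.8165 kmol/m³.
In a CSTR the entire volume is at exit conditions, so r_S = 4.71×0.8165^2 = 3.140 and r_T = 0.0796×0.8165^1.5 = 0.05873.
Overall selectivity = C_S/C_T = r_Sτ/(r_Tτ) = r_S/r_T = 53.5.

53.5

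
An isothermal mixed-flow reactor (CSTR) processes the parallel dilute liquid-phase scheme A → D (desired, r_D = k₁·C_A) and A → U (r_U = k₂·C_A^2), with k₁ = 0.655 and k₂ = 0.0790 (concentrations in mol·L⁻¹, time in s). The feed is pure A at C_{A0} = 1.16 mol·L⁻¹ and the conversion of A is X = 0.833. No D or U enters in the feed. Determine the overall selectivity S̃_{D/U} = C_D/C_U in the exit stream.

Exit C_A = C_{A0}(1−X) = 1.16×0.167 = 0.1937 mol·L⁻¹.
Rates in a CSTR are evaluated at the outlet concentration: r_D = 0.655×0.1937 = 0.1269, r_U = 0.0790×0.1937^2 = 0.002965.
Overall selectivity = C_D/C_U = r_Dτ/(r_Uτ) = r_D/r_U = 42.8.

42.8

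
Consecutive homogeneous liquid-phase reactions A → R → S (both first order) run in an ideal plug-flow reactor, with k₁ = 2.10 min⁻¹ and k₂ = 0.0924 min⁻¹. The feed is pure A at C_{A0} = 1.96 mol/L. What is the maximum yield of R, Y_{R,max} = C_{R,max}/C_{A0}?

For a first-order series the maximum intermediate yield is C_{R,max}/C_{A0} = (k₁/k₂)^[k₂/(k₂−k₁)].
= (2.10/0.0924)^(0.0924/(0.0924−2.10)) = (22.73)^(-0.04603) = 0.8661.

0.866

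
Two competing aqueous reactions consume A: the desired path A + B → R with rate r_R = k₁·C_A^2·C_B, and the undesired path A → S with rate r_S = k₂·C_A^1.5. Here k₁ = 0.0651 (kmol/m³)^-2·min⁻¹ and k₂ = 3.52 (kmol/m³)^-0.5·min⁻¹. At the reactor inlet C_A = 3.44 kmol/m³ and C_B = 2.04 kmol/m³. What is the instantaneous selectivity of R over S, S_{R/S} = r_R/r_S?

S_{R/S} = r_R/r_S = (k₁·C_A^2·C_B)/(k₂·C_A^1.5) = (k₁/k₂)·C_A^0.5·C_B.
= (0.0651×3.440^2×2.040) / (3.52×3.440^1.5) = 1.572/22.46 = 0.0700.
Since the desired path is higher order in A, keeping C_A high (PFR or concentrated feed) favours R.

0.0700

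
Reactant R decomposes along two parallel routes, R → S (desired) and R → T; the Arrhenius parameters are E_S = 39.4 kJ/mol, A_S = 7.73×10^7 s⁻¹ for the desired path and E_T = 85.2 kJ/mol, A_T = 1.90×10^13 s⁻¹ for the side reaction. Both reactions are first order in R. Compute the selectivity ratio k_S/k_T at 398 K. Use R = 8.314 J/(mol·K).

Since both paths have the same order in R, the concentration cancels and S_{S/T} = k_S/k_T = (A_S/A_T)·exp[(E_T−E_S)/(RT)].
(E_T−E_S)/(RT) = (85.2−39.4)×10³/(8.314×398) = 45800/3309 = 13.84.
k_S/k_T = (7.73×10^7/1.90×10^13)·exp(13.84) = 4.068×10^-6 × 1.026×10^6 = 4.17.
Since E_S < E_T, lowering the temperature improves selectivity toward S.

4.17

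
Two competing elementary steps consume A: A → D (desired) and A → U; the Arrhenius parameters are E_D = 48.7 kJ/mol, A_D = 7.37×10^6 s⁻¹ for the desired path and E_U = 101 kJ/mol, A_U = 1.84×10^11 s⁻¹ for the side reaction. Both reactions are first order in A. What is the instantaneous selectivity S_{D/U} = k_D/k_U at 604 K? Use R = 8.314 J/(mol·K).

1.34

k_D/k_U = (A_D/A_U)·exp[−(E_D−E_U)/(RT)] = (A_D/A_U)·exp[(E_U−E_D)/(RT)].
(E_U−E_D)/(RT) = (101−48.7)×10³/(8.314×604) = 52300/5022 = 10.41.
k_D/k_U = (7.37×10^6/1.84×10^11)·exp(10.41) = 4.005×10^-5 × 33353 = 1.34.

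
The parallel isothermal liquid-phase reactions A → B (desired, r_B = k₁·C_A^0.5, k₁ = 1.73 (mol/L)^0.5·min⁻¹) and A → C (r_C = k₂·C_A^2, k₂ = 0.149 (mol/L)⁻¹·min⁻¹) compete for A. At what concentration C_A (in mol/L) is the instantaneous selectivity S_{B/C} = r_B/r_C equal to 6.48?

1.48 mol/L

S_{B/C} = (k₁/k₂)·C_A^-1.5 ⇒ C_A = (S·k₂/k₁)^(1/(-1.5)).
= (6.48×0.149/1.73)^(-0.6667) = (0.5581)^(-0.6667) = 1.48 mol/L.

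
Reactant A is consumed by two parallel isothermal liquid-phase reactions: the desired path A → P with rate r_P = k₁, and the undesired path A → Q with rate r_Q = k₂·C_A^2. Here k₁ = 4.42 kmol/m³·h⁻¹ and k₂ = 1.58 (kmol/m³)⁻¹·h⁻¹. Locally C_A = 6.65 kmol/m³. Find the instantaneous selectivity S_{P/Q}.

S_{P/Q} = r_P/r_Q = (k₁)/(k₂·C_A^2) = (k₁/k₂)·C_A^-2.
= (4.42) / (1.58×6.650^2) = 4.420/69.87 = 0.0633.
The undesired path is higher order in A, so low C_A (CSTR or dilute feed) favours P.

0.0633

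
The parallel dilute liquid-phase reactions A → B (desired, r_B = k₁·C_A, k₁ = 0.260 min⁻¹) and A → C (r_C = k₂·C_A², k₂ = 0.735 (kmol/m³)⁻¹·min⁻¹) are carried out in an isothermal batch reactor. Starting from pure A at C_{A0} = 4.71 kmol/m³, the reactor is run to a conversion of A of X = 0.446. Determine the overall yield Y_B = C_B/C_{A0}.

0.0402

C_A = C_{A0}(1−X) = 2.609 kmol/m³.
Along a PFR/batch, dC_B/dC_A = −r_B/(r_B+r_C) = −k₁/(k₁+k₂·C_A).
Integrating from C_{A0} to C_A: C_B = (0.260/0.735)·ln[(0.260+0.735·4.71)/(0.260+0.735·2.61)] = 0.3537·ln(3.722/2.178) = 0.1896 kmol/m³.
Y_B = C_B/C_{A0} = 0.1896/4.71 = 0.0402.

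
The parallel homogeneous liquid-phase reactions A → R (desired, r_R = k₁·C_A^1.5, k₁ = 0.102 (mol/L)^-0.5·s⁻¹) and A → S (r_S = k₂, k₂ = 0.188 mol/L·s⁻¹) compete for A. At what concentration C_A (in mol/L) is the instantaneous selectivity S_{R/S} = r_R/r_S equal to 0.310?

S_{R/S} = (k₁/k₂)·C_A^1.5 ⇒ C_A = (S·k₂/k₁)^(1/1.5).
= (0.310×0.188/0.102)^(0.6667) = (0.5714)^(0.6667) = 0.689 mol/L.

0.689 mol/L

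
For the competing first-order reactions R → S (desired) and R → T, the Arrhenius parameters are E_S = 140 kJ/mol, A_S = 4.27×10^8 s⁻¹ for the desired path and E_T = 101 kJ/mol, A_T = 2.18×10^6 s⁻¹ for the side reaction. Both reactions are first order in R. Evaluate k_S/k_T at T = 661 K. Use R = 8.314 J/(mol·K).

0.162

With equal orders, S_{S/T} = k_S/k_T = (A_S/A_T)·exp[(E_T−E_S)/(RT)].
(E_T−E_S)/(RT) = (101−140)×10³/(8.314×661) = -39000/5496 = -7.097.
k_S/k_T = (4.27×10^8/2.18×10^6)·exp(-7.097) = 195.9 × 8.279×10^-4 = 0.162.
Since E_S > E_T, raising the temperature improves selectivity toward S.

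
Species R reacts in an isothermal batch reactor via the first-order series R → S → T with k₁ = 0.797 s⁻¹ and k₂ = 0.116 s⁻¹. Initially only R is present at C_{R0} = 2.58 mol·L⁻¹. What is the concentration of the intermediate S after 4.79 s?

1.67 mol·L⁻¹

For first-order series with pure R initially, C_S(t) = k₁C_{R0}/(k₂−k₁)·(e^(−k₁t) − e^(−k₂t)).
e^(−k₁t) = e^(−0.797×4.79) = e^(−3.818) = 0.02198; e^(−k₂t) = e^(−0.5556) = 0.5737.
C_S = 0.797×2.58/(0.116−0.797) × (0.02198−0.5737) = (-3.019)×(-0.5517) = 1.666 mol·L⁻¹.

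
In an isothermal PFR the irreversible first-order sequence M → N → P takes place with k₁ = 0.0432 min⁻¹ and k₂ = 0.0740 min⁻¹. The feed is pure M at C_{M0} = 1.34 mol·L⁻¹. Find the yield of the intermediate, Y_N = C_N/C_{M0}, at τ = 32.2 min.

Solving the coupled first-order balances gives C_N(τ) = [k₁/(k₂−k₁)]·C_{M0}·(e^(−k₁τ) − e^(−k₂τ)).
e^(−k₁τ) = e^(−0.0432×32.2) = e^(−1.391) = 0.2488; e^(−k₂τ) = e^(−2.383) = 0.09229.
C_N = 0.0432×1.34/(0.0740−0.0432) × (0.2488−0.09229) = 1.879×0.1565 = 0.2942 mol·L⁻¹.
Y_N = C_N/C_{M0} = 0.2942/1.34 = 0.220.

0.220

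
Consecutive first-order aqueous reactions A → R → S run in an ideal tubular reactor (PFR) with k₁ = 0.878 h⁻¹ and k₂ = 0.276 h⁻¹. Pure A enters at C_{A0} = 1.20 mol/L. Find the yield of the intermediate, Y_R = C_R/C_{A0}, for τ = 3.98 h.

Solving the coupled first-order balances gives C_R(τ) = [k₁/(k₂−k₁)]·C_{A0}·(e^(−k₁τ) − e^(−k₂τ)).
e^(−k₁τ) = e^(−0.878×3.98) = e^(−3.494) = 0.03037; e^(−k₂τ) = e^(−1.098) = 0.3334.
C_R = 0.878×1.20/(0.276−0.878) × (0.03037−0.3334) = (-1.750)×(-0.3030) = 0.5303 mol/L.
Y_R = C_R/C_{A0} = 0.5303/1.20 = 0.442.

0.442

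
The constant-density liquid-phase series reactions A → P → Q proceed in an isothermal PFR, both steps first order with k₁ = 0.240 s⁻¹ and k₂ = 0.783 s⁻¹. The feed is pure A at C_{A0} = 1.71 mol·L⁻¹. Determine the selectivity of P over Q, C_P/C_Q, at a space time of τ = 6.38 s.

0.134

Solving the coupled first-order balances gives C_P(τ) = [k₁/(k₂−k₁)]·C_{A0}·(e^(−k₁τ) − e^(−k₂τ)).
e^(−k₁τ) = e^(−0.240×6.38) = e^(−1.531) = 0.2163; e^(−k₂τ) = e^(−4.996) = 0.006768.
C_P = 0.240×1.71/(0.783−0.240) × (0.2163−0.006768) = 0.7558×0.2095 = 0.1583 mol·L⁻¹.
C_A = C_{A0}e^(−k₁τ) = 0.3698 mol·L⁻¹, so C_Q = C_{A0}−C_A−C_P = 1.182 mol·L⁻¹; C_P/C_Q = 0.134.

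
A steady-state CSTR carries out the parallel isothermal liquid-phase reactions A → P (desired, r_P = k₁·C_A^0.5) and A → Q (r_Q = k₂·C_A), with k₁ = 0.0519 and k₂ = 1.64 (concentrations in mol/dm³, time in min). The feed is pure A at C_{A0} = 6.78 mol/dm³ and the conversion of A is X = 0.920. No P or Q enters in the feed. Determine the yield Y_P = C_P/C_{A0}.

0.0379

Exit C_A = C_{A0}(1−X) = 6.78×0.0800 = 0.5424 mol/dm³.
In a CSTR the entire volume is at exit conditions, so r_P = 0.0519×0.5424^0.5 = 0.03822 and r_Q = 1.64×0.5424 = 0.8895.
Fraction of consumed A going to P: r_P/(r_P+r_Q) = 0.04120.
C_P = 0.04120·C_{A0}·X = 0.04120×6.78×0.920 = 0.257 mol/dm³; Y_P = C_P/C_{A0} = 0.0379.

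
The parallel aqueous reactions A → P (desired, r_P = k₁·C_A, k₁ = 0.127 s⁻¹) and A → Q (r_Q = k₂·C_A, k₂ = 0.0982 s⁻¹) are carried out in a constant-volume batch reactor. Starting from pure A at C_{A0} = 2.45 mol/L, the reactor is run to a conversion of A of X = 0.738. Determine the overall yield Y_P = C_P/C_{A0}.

0.416

C_A = C_{A0}(1−X) = 0.6419 mol/L.
Both paths are first order in A, so the instantaneous fraction to P is constant: dC_P/d(−C_A) = k₁/(k₁+k₂) = 0.5639.
C_P = 0.5639·(C_{A0}−C_A) = 0.5639×1.808 = 1.02 mol/L.
Y_P = C_P/C_{A0} = 1.020/2.45 = 0.416.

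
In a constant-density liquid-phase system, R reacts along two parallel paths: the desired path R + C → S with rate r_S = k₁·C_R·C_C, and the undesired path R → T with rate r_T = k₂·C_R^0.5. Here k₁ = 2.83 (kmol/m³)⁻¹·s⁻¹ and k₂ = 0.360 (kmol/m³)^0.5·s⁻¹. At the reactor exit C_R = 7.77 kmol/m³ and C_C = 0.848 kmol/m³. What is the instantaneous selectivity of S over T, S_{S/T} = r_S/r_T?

18.6

S_{S/T} = r_S/r_T = (k₁·C_R·C_C)/(k₂·C_R^0.5) = (k₁/k₂)·C_R^0.5·C_C.
= (2.83×7.770×0.8480) / (0.360×7.770^0.5) = 18.65/1.003 = 18.6.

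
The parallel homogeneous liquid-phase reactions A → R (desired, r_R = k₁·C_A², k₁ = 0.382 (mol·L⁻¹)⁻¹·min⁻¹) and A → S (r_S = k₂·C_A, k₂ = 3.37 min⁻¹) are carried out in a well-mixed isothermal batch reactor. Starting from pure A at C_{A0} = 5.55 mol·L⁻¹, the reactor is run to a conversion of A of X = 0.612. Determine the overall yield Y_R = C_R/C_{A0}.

0.183

C_A = C_{A0}(1−X) = 2.153 mol·L⁻¹.
Along a PFR/batch, dC_S/dC_A = −r_S/(r_R+r_S) = −k₂/(k₂+k₁·C_A).
Integrating from C_{A0} to C_A: C_S = (3.37/0.382)·ln[(3.37+0.382·5.55)/(3.37+0.382·2.15)] = 8.822·ln(5.490/4.193) = 2.379 mol·L⁻¹.
Then C_R = (C_{A0}−C_A) − C_S = 3.397 − 2.379 = 1.018 mol·L⁻¹.
Y_R = C_R/C_{A0} = 1.018/5.55 = 0.183.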